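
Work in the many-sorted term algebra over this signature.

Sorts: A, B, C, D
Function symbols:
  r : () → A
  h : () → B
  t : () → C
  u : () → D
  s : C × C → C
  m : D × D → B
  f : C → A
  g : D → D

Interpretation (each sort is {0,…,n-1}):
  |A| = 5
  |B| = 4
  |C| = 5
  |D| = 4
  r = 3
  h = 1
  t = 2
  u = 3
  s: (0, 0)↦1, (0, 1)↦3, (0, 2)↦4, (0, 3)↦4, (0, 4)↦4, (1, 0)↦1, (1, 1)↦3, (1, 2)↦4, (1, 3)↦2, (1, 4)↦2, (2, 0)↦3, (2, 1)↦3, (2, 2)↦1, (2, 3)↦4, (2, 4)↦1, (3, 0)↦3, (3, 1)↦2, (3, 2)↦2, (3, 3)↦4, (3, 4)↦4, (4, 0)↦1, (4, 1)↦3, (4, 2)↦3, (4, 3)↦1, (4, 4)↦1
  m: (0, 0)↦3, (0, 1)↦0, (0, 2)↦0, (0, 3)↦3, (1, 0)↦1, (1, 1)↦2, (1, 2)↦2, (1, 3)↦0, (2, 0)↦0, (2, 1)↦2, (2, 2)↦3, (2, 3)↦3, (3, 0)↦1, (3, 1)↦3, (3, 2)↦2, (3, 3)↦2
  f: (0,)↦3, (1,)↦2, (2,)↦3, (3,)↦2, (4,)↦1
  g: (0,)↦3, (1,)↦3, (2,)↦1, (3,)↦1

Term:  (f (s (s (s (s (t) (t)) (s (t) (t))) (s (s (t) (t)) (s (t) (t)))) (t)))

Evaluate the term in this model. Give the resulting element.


value = 2

  t = 2
  t = 2
  (s (t) (t)) = s(2, 2) = 1
  t = 2
  t = 2
  (s (t) (t)) = s(2, 2) = 1
  (s (s (t) (t)) (s (t) (t))) = s(1, 1) = 3
  t = 2
  t = 2
  (s (t) (t)) = s(2, 2) = 1
  t = 2
  t = 2
  (s (t) (t)) = s(2, 2) = 1
  (s (s (t) (t)) (s (t) (t))) = s(1, 1) = 3
  (s (s (s (t) (t)) (s (t) (t))) (s (s (t) (t)) (s (t) (t)))) = s(3, 3) = 4
  t = 2
  (s (s (s (s (t) (t)) (s (t) (t))) (s (s (t) (t)) (s (t) (t)))) (t)) = s(4, 2) = 3
  (f (s (s (s (s (t) (t)) (s (t) (t))) (s (s (t) (t)) (s (t) (t)))) (t))) = f(3,) = 2


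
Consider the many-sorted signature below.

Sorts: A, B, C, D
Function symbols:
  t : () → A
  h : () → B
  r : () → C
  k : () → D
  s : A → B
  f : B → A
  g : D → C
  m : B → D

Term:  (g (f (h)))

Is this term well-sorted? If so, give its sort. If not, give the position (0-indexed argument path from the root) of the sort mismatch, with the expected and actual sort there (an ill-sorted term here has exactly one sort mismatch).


    (h) : B
  (f (h)) : A
(g (f (h))) : ✗ arg 0 at [0] has sort A, expected D

ill-sorted at position [0]: expected D, got A


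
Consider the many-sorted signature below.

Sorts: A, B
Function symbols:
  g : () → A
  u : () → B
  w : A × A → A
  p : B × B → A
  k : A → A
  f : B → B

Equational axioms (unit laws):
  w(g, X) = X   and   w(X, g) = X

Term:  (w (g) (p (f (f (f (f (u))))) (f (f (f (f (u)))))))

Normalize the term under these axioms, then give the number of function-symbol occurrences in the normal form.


size = 11

1. (w (g) (p (f (f (f (f (u))))) (f (f (f (f (u)))))))  →  (p (f (f (f (f (u))))) (f (f (f (f (u))))))
normal form: (p (f (f (f (f (u))))) (f (f (f (f (u))))))


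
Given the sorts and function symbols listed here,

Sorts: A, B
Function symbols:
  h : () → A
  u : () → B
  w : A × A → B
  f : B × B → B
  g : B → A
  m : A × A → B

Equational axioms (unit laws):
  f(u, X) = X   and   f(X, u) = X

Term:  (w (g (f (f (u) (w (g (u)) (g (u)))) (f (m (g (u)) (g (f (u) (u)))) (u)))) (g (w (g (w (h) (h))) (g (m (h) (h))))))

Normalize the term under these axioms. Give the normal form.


1. (w (g (f (f (u) (w (g (u)) (g (u)))) (f (m (g (u)) (g (f (u) (u)))) (u)))) (g (w (g (w (h) (h))) (g (m (h) (h))))))  →  (w (g (f (w (g (u)) (g (u))) (f (m (g (u)) (g (f (u) (u)))) (u)))) (g (w (g (w (h) (h))) (g (m (h) (h))))))
2. (w (g (f (w (g (u)) (g (u))) (f (m (g (u)) (g (f (u) (u)))) (u)))) (g (w (g (w (h) (h))) (g (m (h) (h))))))  →  (w (g (f (w (g (u)) (g (u))) (m (g (u)) (g (f (u) (u)))))) (g (w (g (w (h) (h))) (g (m (h) (h))))))
3. (w (g (f (w (g (u)) (g (u))) (m (g (u)) (g (f (u) (u)))))) (g (w (g (w (h) (h))) (g (m (h) (h))))))  →  (w (g (f (w (g (u)) (g (u))) (m (g (u)) (g (u))))) (g (w (g (w (h) (h))) (g (m (h) (h))))))

normal form = (w (g (f (w (g (u)) (g (u))) (m (g (u)) (g (u))))) (g (w (g (w (h) (h))) (g (m (h) (h))))))


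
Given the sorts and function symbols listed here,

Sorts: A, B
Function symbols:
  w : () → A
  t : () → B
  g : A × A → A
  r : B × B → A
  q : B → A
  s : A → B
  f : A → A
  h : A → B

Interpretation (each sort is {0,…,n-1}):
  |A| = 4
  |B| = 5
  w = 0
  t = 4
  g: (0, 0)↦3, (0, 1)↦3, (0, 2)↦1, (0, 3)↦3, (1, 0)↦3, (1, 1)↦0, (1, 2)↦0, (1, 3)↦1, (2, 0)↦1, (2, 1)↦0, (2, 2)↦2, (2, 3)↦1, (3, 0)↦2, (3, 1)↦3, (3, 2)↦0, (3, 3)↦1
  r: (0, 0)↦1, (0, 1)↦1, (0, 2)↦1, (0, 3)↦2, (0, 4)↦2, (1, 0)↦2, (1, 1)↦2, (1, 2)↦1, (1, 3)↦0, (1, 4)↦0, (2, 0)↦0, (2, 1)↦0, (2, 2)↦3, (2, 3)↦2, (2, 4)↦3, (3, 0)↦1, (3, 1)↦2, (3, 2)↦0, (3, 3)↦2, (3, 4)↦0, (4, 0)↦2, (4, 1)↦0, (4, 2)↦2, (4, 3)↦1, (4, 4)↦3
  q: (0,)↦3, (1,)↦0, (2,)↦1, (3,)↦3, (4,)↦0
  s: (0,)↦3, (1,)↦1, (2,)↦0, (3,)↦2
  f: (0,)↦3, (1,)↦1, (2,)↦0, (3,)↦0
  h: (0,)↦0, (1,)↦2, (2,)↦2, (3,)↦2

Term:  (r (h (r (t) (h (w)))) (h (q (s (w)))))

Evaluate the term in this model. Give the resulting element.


  t = 4
  w = 0
  (h (w)) = h(0,) = 0
  (r (t) (h (w))) = r(4, 0) = 2
  (h (r (t) (h (w)))) = h(2,) = 2
  w = 0
  (s (w)) = s(0,) = 3
  (q (s (w))) = q(3,) = 3
  (h (q (s (w)))) = h(3,) = 2
  (r (h (r (t) (h (w)))) (h (q (s (w))))) = r(2, 2) = 3

value = 3


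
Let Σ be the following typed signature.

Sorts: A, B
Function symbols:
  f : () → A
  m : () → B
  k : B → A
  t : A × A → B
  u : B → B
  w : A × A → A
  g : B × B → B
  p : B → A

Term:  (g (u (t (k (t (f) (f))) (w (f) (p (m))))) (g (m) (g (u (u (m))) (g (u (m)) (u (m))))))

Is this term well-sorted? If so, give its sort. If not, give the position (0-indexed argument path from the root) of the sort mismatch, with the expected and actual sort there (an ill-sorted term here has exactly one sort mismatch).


well-sorted; sort = B

          (f) : A
          (f) : A
        (t (f) (f)) : B
      (k (t (f) (f))) : A
        (f) : A
          (m) : B
        (p (m)) : A
      (w (f) (p (m))) : A
    (t (k (t (f) (f))) (w (f) (p (m)))) : B
  (u (t (k (t (f) (f))) (w (f) (p (m))))) : B
    (m) : B
          (m) : B
        (u (m)) : B
      (u (u (m))) : B
          (m) : B
        (u (m)) : B
          (m) : B
        (u (m)) : B
      (g (u (m)) (u (m))) : B
    (g (u (u (m))) (g (u (m)) (u (m)))) : B
  (g (m) (g (u (u (m))) (g (u (m)) (u (m))))) : B
(g (u (t (k (t (f) (f))) (w (f) (p (m))))) (g (m) (g (u (u (m))) (g (u (m)) (u (m)))))) : B


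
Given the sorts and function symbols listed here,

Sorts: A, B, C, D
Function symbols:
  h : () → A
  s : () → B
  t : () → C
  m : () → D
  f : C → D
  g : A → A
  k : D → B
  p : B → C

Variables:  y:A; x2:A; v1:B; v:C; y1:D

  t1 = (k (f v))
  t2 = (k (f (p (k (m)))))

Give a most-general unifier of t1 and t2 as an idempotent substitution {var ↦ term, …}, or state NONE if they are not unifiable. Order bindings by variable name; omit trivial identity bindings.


{v ↦ (p (k (m)))}


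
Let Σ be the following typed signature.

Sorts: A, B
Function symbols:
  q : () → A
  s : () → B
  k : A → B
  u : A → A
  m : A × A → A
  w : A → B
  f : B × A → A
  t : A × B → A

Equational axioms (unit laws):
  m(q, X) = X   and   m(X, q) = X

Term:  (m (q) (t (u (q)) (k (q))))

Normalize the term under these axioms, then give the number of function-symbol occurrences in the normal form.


size = 5

1. (m (q) (t (u (q)) (k (q))))  →  (t (u (q)) (k (q)))
normal form: (t (u (q)) (k (q)))


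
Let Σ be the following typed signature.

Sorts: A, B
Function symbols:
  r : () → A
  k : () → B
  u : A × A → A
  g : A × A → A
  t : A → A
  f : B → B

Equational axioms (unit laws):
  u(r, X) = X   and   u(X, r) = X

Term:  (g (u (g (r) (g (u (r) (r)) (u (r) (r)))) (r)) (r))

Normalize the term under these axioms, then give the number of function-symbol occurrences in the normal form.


size = 7

1. (g (u (g (r) (g (u (r) (r)) (u (r) (r)))) (r)) (r))  →  (g (g (r) (g (u (r) (r)) (u (r) (r)))) (r))
2. (g (g (r) (g (u (r) (r)) (u (r) (r)))) (r))  →  (g (g (r) (g (r) (u (r) (r)))) (r))
3. (g (g (r) (g (r) (u (r) (r)))) (r))  →  (g (g (r) (g (r) (r))) (r))
normal form: (g (g (r) (g (r) (r))) (r))


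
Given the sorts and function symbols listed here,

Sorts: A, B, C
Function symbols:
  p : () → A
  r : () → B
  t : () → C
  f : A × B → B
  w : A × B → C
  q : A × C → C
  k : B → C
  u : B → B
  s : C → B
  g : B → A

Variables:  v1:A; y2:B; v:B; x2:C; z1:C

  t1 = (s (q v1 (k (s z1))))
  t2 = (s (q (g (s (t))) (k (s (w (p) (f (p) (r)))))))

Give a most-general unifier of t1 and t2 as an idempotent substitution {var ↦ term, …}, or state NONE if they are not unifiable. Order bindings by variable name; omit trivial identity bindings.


{v1 ↦ (g (s (t))), z1 ↦ (w (p) (f (p) (r)))}


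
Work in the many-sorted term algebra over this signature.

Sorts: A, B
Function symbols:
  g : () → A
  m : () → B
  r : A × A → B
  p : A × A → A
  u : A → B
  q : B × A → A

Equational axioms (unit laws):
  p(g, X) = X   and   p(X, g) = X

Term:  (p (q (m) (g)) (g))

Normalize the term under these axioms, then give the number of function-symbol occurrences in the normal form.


1. (p (q (m) (g)) (g))  →  (q (m) (g))
normal form: (q (m) (g))

size = 3


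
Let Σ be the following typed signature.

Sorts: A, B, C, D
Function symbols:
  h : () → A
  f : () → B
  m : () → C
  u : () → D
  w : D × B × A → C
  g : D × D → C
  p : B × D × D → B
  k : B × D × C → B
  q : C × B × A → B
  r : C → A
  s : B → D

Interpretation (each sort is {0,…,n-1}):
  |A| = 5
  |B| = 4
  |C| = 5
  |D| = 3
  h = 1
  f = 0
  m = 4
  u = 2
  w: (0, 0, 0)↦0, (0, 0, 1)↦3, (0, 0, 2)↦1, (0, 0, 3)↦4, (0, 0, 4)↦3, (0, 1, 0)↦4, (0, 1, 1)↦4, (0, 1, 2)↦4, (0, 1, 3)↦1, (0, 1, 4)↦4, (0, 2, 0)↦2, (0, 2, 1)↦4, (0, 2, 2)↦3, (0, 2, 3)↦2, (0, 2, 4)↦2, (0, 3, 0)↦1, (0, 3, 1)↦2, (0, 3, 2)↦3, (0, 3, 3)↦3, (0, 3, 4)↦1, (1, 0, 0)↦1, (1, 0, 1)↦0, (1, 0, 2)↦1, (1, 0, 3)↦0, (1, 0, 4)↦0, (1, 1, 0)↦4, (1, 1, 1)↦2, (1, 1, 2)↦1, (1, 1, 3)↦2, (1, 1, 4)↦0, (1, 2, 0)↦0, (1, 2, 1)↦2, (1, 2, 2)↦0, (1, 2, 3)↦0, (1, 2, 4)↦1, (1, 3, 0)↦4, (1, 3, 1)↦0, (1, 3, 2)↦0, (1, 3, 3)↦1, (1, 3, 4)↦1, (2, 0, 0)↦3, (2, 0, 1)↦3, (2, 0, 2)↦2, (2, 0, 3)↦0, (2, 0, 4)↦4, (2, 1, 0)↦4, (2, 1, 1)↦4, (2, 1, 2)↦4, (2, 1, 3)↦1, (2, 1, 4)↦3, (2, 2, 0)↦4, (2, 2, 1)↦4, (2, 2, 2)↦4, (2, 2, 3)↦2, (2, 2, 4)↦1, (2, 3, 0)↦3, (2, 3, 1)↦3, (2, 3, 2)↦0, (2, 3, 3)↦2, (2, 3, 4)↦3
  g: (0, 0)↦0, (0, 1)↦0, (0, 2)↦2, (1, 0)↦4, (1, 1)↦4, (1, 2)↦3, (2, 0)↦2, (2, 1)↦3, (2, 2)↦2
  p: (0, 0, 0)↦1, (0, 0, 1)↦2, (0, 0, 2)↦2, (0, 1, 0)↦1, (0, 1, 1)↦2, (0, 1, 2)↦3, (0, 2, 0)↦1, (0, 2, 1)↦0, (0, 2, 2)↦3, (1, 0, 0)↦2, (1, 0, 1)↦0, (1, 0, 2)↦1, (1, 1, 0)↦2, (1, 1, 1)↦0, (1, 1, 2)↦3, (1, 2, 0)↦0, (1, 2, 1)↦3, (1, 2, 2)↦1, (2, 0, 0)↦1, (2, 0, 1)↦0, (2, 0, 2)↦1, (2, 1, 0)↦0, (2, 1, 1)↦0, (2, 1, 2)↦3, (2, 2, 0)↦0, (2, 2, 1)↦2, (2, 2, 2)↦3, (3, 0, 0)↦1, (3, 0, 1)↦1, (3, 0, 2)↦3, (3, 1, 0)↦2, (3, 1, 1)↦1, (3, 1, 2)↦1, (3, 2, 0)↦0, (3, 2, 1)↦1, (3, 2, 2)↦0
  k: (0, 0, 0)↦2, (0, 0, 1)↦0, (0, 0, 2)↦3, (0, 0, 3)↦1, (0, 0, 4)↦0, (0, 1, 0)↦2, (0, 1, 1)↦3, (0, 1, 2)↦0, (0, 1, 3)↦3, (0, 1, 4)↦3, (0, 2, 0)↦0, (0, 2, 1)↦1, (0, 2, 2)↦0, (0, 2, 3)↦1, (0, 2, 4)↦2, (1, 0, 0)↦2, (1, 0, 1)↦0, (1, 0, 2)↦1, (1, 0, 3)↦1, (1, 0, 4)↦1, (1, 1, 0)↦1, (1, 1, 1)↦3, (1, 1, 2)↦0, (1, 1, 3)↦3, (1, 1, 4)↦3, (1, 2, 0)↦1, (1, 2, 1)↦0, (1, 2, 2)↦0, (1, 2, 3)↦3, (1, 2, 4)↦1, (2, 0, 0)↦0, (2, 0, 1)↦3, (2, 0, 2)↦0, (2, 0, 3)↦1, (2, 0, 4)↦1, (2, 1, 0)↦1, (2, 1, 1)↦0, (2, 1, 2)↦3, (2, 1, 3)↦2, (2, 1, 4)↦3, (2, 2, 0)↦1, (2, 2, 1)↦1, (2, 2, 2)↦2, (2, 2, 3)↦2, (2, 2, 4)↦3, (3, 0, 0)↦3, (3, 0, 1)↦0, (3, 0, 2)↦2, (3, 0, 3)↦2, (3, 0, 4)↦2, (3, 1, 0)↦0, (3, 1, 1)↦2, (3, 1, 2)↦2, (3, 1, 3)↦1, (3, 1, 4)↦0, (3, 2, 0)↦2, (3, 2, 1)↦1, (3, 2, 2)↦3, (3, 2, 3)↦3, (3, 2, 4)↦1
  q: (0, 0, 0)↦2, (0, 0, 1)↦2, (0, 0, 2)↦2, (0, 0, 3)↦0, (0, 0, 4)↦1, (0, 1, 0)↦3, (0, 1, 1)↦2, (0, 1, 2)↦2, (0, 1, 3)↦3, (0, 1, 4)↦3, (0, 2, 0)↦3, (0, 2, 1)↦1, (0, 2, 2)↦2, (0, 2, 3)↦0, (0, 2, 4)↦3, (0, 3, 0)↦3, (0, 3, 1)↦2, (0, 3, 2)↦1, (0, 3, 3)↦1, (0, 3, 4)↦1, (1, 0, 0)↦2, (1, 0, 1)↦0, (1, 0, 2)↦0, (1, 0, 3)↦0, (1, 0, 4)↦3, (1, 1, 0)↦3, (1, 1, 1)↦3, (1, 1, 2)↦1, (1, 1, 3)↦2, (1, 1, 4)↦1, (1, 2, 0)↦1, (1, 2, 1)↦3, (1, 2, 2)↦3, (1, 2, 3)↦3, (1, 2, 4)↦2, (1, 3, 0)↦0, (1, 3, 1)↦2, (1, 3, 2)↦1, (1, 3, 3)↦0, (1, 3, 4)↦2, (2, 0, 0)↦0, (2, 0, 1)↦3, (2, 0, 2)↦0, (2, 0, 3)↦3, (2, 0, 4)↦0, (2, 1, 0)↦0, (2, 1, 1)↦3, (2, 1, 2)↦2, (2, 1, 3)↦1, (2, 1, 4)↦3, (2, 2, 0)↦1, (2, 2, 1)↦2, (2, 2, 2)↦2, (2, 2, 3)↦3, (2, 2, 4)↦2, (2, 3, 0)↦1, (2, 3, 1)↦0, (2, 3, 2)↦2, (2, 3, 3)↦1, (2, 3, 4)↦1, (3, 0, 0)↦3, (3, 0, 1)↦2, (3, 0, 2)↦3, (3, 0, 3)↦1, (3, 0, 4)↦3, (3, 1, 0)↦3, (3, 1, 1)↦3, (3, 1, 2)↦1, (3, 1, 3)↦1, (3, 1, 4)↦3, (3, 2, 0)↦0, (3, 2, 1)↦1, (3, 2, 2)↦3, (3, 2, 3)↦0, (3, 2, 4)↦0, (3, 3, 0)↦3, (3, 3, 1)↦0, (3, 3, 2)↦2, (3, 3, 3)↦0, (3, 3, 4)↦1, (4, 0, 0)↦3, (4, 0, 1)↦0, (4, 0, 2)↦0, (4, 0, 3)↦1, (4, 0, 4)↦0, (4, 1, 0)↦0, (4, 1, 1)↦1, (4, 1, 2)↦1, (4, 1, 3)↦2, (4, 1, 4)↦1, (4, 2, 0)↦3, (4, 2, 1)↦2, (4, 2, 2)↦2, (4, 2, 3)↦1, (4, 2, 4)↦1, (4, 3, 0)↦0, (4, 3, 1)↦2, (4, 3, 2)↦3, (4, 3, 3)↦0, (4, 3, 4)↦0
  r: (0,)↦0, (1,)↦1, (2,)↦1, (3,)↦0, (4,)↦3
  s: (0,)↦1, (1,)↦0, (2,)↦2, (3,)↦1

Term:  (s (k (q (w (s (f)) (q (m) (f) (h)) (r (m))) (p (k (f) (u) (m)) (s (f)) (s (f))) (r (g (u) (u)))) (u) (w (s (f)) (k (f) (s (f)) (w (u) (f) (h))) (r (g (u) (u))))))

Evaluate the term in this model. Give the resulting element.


value = 0

  f = 0
  (s (f)) = s(0,) = 1
  m = 4
  f = 0
  h = 1
  (q (m) (f) (h)) = q(4, 0, 1) = 0
  m = 4
  (r (m)) = r(4,) = 3
  (w (s (f)) (q (m) (f) (h)) (r (m))) = w(1, 0, 3) = 0
  f = 0
  u = 2
  m = 4
  (k (f) (u) (m)) = k(0, 2, 4) = 2
  f = 0
  (s (f)) = s(0,) = 1
  f = 0
  (s (f)) = s(0,) = 1
  (p (k (f) (u) (m)) (s (f)) (s (f))) = p(2, 1, 1) = 0
  u = 2
  u = 2
  (g (u) (u)) = g(2, 2) = 2
  (r (g (u) (u))) = r(2,) = 1
  (q (w (s (f)) (q (m) (f) (h)) (r (m))) (p (k (f) (u) (m)) (s (f)) (s (f))) (r (g (u) (u)))) = q(0, 0, 1) = 2
  u = 2
  f = 0
  (s (f)) = s(0,) = 1
  f = 0
  f = 0
  (s (f)) = s(0,) = 1
  u = 2
  f = 0
  h = 1
  (w (u) (f) (h)) = w(2, 0, 1) = 3
  (k (f) (s (f)) (w (u) (f) (h))) = k(0, 1, 3) = 3
  u = 2
  u = 2
  (g (u) (u)) = g(2, 2) = 2
  (r (g (u) (u))) = r(2,) = 1
  (w (s (f)) (k (f) (s (f)) (w (u) (f) (h))) (r (g (u) (u)))) = w(1, 3, 1) = 0
  (k (q (w (s (f)) (q (m) (f) (h)) (r (m))) (p (k (f) (u) (m)) (s (f)) (s (f))) (r (g (u) (u)))) (u) (w (s (f)) (k (f) (s (f)) (w (u) (f) (h))) (r (g (u) (u))))) = k(2, 2, 0) = 1
  (s (k (q (w (s (f)) (q (m) (f) (h)) (r (m))) (p (k (f) (u) (m)) (s (f)) (s (f))) (r (g (u) (u)))) (u) (w (s (f)) (k (f) (s (f)) (w (u) (f) (h))) (r (g (u) (u)))))) = s(1,) = 0


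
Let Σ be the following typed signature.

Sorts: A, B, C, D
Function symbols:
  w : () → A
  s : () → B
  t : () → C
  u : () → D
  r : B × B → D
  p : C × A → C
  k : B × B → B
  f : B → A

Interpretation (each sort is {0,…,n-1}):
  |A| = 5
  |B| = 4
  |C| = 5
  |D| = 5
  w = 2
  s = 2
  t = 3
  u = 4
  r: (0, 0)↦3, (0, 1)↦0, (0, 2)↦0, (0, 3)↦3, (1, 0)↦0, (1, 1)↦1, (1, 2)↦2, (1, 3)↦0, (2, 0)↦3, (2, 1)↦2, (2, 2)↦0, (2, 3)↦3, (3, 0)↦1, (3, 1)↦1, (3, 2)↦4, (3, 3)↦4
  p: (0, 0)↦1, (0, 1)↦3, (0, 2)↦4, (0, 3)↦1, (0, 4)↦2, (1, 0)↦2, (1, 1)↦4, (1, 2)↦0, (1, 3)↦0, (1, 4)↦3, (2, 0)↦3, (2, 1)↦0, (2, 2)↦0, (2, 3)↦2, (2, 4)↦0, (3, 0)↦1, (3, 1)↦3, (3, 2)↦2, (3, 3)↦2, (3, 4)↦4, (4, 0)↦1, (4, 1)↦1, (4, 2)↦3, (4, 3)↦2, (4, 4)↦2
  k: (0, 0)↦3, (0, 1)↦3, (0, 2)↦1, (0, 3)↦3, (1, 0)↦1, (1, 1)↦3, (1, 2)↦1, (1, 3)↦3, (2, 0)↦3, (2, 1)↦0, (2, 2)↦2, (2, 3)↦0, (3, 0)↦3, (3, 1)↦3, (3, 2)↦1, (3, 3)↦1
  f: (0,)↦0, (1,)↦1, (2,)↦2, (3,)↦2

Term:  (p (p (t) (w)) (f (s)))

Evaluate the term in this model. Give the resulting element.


  t = 3
  w = 2
  (p (t) (w)) = p(3, 2) = 2
  s = 2
  (f (s)) = f(2,) = 2
  (p (p (t) (w)) (f (s))) = p(2, 2) = 0

value = 0


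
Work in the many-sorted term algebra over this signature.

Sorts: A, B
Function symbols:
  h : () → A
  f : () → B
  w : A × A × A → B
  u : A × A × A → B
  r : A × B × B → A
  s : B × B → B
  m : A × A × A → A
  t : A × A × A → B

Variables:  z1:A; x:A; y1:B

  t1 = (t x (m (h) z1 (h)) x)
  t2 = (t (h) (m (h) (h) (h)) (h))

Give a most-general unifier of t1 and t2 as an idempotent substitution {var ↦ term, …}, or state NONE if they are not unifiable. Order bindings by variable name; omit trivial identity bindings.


{x ↦ (h), z1 ↦ (h)}


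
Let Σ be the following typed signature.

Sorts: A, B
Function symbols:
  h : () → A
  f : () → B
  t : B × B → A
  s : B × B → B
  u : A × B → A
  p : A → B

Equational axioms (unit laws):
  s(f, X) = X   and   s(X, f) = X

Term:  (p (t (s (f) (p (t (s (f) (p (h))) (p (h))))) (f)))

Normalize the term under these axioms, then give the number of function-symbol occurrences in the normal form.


1. (p (t (s (f) (p (t (s (f) (p (h))) (p (h))))) (f)))  →  (p (t (p (t (s (f) (p (h))) (p (h)))) (f)))
2. (p (t (p (t (s (f) (p (h))) (p (h)))) (f)))  →  (p (t (p (t (p (h)) (p (h)))) (f)))
normal form: (p (t (p (t (p (h)) (p (h)))) (f)))

size = 9


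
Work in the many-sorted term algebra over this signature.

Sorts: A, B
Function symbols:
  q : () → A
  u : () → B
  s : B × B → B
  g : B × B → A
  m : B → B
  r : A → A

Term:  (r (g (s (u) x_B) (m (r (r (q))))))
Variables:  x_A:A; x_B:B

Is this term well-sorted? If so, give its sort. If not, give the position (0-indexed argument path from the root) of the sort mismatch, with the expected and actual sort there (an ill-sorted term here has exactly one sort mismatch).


      (u) : B
      x_B : B
    (s (u) x_B) : B
          (q) : A
        (r (q)) : A
      (r (r (q))) : A
    (m (r (r (q)))) : ✗ arg 0 at [0, 1, 0] has sort A, expected B

ill-sorted at position [0, 1, 0]: expected B, got A


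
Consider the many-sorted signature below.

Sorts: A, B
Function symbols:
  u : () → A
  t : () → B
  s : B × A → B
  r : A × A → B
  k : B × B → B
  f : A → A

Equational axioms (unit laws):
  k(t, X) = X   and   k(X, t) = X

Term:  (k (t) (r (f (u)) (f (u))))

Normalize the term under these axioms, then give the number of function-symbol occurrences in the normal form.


1. (k (t) (r (f (u)) (f (u))))  →  (r (f (u)) (f (u)))
normal form: (r (f (u)) (f (u)))

size = 5


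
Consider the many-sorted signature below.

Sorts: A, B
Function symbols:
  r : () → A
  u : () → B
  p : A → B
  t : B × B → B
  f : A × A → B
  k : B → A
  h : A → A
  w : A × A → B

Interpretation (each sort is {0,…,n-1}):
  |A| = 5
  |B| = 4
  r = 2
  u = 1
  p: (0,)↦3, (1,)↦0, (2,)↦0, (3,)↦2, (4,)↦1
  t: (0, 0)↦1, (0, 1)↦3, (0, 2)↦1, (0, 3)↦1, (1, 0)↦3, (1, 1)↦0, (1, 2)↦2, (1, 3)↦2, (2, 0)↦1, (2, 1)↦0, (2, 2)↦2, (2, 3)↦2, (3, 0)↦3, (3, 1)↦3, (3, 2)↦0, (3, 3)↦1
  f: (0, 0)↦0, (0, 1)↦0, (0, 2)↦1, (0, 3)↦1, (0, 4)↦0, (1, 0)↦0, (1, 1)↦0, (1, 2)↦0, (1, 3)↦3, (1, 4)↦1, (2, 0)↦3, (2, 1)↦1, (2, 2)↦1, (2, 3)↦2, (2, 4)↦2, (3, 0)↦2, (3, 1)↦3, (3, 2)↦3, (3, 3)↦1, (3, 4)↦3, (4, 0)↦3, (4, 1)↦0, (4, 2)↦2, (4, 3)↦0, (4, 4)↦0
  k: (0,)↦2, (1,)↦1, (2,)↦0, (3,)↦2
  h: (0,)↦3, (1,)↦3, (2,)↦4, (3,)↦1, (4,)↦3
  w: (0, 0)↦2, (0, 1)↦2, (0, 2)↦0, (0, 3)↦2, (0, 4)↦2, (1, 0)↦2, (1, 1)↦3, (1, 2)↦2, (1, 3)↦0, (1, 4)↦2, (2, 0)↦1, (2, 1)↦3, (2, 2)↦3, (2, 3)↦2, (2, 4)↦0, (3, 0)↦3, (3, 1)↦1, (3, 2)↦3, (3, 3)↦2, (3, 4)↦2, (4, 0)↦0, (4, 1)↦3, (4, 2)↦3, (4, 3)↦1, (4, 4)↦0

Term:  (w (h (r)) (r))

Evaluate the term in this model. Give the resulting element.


  r = 2
  (h (r)) = h(2,) = 4
  r = 2
  (w (h (r)) (r)) = w(4, 2) = 3

value = 3


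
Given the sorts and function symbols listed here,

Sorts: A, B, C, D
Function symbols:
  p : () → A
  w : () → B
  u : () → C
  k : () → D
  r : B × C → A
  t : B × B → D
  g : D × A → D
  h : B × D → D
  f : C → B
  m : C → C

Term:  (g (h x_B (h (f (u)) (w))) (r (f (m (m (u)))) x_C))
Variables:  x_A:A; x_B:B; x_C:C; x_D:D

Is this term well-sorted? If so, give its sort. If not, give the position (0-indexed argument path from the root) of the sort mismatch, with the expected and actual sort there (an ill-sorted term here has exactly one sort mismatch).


    x_B : B
        (u) : C
      (f (u)) : B
      (w) : B
    (h (f (u)) (w)) : ✗ arg 1 at [0, 1, 1] has sort B, expected D
          (u) : C
        (m (u)) : C
      (m (m (u))) : C
    (f (m (m (u)))) : B
    x_C : C
  (r (f (m (m (u)))) x_C) : A

ill-sorted at position [0, 1, 1]: expected D, got B


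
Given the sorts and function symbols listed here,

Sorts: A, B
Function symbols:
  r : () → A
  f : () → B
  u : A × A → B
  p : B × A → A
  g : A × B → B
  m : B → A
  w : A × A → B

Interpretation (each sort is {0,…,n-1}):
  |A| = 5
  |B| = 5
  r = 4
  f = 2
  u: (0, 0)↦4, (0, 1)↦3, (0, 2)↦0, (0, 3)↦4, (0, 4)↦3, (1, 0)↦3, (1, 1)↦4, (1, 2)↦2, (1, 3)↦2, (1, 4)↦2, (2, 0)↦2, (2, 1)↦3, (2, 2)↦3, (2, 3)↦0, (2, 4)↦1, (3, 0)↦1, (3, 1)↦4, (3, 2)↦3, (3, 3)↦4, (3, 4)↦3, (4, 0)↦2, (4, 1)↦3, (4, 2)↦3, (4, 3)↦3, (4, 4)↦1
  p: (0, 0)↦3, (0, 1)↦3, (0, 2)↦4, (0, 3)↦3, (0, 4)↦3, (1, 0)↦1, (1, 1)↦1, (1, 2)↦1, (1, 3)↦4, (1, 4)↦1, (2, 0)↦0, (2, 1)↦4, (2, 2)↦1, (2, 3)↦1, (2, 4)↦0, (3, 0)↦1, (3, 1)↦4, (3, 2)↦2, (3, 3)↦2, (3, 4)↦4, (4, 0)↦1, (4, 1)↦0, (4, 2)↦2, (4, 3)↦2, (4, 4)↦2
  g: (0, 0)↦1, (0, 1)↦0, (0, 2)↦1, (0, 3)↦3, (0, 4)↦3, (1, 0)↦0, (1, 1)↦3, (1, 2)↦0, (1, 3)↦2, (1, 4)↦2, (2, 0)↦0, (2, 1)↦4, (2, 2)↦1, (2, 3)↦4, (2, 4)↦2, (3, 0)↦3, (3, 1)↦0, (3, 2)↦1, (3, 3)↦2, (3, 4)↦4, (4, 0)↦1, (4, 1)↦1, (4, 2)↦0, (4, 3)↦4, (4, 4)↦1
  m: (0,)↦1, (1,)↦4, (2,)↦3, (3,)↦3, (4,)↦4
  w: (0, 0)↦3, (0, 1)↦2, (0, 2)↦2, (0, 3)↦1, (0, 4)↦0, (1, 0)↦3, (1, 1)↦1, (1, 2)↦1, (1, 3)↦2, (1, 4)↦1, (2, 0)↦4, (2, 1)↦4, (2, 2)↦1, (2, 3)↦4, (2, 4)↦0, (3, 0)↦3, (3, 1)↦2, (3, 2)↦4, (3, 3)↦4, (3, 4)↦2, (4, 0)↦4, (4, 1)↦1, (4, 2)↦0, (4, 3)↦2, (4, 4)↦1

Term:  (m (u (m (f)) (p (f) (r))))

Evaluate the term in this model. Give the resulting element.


value = 4

  f = 2
  (m (f)) = m(2,) = 3
  f = 2
  r = 4
  (p (f) (r)) = p(2, 4) = 0
  (u (m (f)) (p (f) (r))) = u(3, 0) = 1
  (m (u (m (f)) (p (f) (r)))) = m(1,) = 4


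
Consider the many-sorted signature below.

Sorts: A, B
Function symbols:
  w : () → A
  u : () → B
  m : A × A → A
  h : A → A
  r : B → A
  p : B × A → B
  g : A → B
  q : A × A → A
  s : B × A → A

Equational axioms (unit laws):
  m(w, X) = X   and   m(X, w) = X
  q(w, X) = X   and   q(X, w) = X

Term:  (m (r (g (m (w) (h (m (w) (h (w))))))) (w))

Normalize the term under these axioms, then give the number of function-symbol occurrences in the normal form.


1. (m (r (g (m (w) (h (m (w) (h (w))))))) (w))  →  (r (g (m (w) (h (m (w) (h (w)))))))
2. (r (g (m (w) (h (m (w) (h (w)))))))  →  (r (g (h (m (w) (h (w))))))
3. (r (g (h (m (w) (h (w))))))  →  (r (g (h (h (w)))))
normal form: (r (g (h (h (w)))))

size = 5


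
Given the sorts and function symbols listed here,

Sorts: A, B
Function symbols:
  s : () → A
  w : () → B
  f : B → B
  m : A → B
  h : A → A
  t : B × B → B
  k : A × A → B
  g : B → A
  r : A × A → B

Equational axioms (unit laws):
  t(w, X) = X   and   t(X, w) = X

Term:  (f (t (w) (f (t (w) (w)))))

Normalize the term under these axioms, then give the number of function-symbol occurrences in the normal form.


1. (f (t (w) (f (t (w) (w)))))  →  (f (f (t (w) (w))))
2. (f (f (t (w) (w))))  →  (f (f (w)))
normal form: (f (f (w)))

size = 3


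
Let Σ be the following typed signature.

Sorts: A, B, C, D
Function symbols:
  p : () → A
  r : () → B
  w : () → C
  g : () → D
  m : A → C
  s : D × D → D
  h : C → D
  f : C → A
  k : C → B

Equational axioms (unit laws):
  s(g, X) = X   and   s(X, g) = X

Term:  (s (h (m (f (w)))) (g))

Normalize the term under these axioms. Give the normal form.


1. (s (h (m (f (w)))) (g))  →  (h (m (f (w))))

normal form = (h (m (f (w))))


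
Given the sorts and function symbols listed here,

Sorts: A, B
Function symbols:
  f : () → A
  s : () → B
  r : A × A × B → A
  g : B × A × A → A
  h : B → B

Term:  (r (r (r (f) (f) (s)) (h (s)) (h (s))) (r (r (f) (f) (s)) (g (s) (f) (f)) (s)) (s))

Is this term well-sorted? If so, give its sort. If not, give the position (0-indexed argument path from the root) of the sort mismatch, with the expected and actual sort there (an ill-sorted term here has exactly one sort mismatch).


ill-sorted at position [0, 1]: expected A, got B

      (f) : A
      (f) : A
      (s) : B
    (r (f) (f) (s)) : A
      (s) : B
    (h (s)) : B
      (s) : B
    (h (s)) : B
  (r (r (f) (f) (s)) (h (s)) (h (s))) : ✗ arg 1 at [0, 1] has sort B, expected A
      (f) : A
      (f) : A
      (s) : B
    (r (f) (f) (s)) : A
      (s) : B
      (f) : A
      (f) : A
    (g (s) (f) (f)) : A
    (s) : B
  (r (r (f) (f) (s)) (g (s) (f) (f)) (s)) : A
  (s) : B


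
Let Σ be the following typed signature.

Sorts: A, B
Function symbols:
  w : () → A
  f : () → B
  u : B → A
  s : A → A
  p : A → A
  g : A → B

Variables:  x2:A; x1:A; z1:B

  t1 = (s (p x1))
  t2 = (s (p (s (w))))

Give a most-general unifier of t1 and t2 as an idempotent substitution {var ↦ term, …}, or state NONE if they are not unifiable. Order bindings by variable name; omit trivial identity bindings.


{x1 ↦ (s (w))}


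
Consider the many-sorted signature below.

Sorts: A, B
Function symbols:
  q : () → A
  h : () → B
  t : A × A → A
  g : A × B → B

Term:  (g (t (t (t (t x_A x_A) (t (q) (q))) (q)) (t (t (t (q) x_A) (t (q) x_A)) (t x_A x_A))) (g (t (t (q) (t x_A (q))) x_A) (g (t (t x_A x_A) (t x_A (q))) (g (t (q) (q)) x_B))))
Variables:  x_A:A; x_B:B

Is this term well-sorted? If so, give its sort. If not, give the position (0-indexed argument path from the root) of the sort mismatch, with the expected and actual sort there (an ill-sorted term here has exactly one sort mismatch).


well-sorted; sort = B

          x_A : A
          x_A : A
        (t x_A x_A) : A
          (q) : A
          (q) : A
        (t (q) (q)) : A
      (t (t x_A x_A) (t (q) (q))) : A
      (q) : A
    (t (t (t x_A x_A) (t (q) (q))) (q)) : A
          (q) : A
          x_A : A
        (t (q) x_A) : A
          (q) : A
          x_A : A
        (t (q) x_A) : A
      (t (t (q) x_A) (t (q) x_A)) : A
        x_A : A
        x_A : A
      (t x_A x_A) : A
    (t (t (t (q) x_A) (t (q) x_A)) (t x_A x_A)) : A
  (t (t (t (t x_A x_A) (t (q) (q))) (q)) (t (t (t (q) x_A) (t (q) x_A)) (t x_A x_A))) : A
        (q) : A
          x_A : A
          (q) : A
        (t x_A (q)) : A
      (t (q) (t x_A (q))) : A
      x_A : A
    (t (t (q) (t x_A (q))) x_A) : A
          x_A : A
          x_A : A
        (t x_A x_A) : A
          x_A : A
          (q) : A
        (t x_A (q)) : A
      (t (t x_A x_A) (t x_A (q))) : A
          (q) : A
          (q) : A
        (t (q) (q)) : A
        x_B : B
      (g (t (q) (q)) x_B) : B
    (g (t (t x_A x_A) (t x_A (q))) (g (t (q) (q)) x_B)) : B
  (g (t (t (q) (t x_A (q))) x_A) (g (t (t x_A x_A) (t x_A (q))) (g (t (q) (q)) x_B))) : B
(g (t (t (t (t x_A x_A) (t (q) (q))) (q)) (t (t (t (q) x_A) (t (q) x_A)) (t x_A x_A))) (g (t (t (q) (t x_A (q))) x_A) (g (t (t x_A x_A) (t x_A (q))) (g (t (q) (q)) x_B)))) : B


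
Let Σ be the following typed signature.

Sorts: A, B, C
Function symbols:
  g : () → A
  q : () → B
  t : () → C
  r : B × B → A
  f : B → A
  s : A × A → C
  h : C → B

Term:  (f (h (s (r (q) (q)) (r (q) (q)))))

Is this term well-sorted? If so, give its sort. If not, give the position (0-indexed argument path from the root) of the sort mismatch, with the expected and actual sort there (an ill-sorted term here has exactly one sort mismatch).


        (q) : B
        (q) : B
      (r (q) (q)) : A
        (q) : B
        (q) : B
      (r (q) (q)) : A
    (s (r (q) (q)) (r (q) (q))) : C
  (h (s (r (q) (q)) (r (q) (q)))) : B
(f (h (s (r (q) (q)) (r (q) (q))))) : A

well-sorted; sort = A


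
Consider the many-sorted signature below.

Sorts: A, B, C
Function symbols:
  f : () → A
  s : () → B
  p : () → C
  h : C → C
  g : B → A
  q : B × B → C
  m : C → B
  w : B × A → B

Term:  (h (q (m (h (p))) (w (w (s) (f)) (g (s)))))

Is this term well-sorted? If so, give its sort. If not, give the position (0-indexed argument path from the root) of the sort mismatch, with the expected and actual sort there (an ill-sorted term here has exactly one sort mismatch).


        (p) : C
      (h (p)) : C
    (m (h (p))) : B
        (s) : B
        (f) : A
      (w (s) (f)) : B
        (s) : B
      (g (s)) : A
    (w (w (s) (f)) (g (s))) : B
  (q (m (h (p))) (w (w (s) (f)) (g (s)))) : C
(h (q (m (h (p))) (w (w (s) (f)) (g (s))))) : C

well-sorted; sort = C


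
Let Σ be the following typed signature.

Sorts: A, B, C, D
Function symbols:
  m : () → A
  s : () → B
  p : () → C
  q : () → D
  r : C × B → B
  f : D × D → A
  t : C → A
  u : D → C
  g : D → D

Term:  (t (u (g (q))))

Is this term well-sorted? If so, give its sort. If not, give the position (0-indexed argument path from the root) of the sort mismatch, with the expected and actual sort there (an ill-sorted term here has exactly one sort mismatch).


      (q) : D
    (g (q)) : D
  (u (g (q))) : C
(t (u (g (q)))) : A

well-sorted; sort = A


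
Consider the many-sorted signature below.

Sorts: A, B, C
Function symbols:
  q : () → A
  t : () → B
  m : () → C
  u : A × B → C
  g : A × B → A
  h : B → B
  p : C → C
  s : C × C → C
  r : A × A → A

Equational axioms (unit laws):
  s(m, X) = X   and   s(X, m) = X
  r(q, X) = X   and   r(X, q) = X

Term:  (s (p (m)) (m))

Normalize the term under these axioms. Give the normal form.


normal form = (p (m))

1. (s (p (m)) (m))  →  (p (m))


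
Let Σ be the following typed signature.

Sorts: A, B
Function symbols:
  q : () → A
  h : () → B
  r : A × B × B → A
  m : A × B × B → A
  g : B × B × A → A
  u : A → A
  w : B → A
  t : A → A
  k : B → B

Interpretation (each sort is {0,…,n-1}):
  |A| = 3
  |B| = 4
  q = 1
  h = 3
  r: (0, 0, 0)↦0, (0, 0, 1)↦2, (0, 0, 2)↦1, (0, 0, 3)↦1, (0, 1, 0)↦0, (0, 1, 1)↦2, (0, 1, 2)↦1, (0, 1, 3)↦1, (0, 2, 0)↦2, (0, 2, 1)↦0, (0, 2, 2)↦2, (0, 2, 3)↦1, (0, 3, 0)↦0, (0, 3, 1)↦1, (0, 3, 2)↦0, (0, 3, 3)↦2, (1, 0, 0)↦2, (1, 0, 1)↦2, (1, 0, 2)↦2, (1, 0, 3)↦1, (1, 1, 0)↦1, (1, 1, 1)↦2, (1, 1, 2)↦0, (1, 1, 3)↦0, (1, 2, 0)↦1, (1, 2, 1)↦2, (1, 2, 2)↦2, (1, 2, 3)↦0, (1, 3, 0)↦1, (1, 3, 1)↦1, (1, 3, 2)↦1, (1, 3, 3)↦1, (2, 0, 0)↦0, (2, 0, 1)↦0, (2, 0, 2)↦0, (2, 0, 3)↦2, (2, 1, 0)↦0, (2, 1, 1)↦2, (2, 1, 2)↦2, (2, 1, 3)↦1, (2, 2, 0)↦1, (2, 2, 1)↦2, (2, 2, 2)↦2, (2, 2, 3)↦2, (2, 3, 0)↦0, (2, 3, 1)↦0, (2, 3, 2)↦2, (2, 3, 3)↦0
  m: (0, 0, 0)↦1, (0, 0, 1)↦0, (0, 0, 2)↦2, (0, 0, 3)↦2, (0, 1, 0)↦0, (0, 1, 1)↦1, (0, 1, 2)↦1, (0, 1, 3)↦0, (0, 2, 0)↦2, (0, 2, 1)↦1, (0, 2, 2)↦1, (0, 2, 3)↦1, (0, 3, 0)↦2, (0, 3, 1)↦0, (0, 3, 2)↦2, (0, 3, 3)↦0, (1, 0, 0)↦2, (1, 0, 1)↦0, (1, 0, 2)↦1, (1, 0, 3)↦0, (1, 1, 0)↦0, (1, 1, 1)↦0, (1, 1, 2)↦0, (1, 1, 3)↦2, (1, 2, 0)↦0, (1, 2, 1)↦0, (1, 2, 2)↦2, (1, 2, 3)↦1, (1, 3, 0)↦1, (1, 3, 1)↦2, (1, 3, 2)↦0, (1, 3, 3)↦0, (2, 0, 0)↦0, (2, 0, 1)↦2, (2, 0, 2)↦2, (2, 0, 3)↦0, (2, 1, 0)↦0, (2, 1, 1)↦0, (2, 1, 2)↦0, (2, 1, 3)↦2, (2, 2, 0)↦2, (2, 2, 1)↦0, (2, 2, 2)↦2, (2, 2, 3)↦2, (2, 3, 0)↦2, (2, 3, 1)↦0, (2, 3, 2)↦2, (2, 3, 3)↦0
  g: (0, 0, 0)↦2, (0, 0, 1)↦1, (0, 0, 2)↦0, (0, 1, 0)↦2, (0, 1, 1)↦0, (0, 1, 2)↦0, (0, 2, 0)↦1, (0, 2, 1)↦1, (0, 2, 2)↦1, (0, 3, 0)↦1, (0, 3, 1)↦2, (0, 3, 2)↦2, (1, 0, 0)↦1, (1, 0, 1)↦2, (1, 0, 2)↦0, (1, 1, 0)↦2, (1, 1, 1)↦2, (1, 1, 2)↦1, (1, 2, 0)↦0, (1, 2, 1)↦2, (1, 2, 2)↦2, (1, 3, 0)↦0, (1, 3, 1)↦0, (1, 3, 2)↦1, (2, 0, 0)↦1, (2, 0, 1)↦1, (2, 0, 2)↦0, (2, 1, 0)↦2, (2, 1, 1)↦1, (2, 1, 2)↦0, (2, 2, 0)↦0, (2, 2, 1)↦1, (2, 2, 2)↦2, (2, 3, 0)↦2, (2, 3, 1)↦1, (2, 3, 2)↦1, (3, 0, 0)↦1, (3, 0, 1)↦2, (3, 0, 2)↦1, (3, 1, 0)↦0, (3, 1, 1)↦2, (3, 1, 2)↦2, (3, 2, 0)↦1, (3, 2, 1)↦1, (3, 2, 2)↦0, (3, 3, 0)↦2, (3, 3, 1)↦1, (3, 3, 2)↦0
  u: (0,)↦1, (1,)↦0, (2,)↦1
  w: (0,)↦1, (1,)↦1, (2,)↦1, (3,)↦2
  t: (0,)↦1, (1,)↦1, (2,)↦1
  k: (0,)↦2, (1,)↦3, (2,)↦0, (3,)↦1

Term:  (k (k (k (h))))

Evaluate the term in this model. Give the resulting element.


  h = 3
  (k (h)) = k(3,) = 1
  (k (k (h))) = k(1,) = 3
  (k (k (k (h)))) = k(3,) = 1

value = 1


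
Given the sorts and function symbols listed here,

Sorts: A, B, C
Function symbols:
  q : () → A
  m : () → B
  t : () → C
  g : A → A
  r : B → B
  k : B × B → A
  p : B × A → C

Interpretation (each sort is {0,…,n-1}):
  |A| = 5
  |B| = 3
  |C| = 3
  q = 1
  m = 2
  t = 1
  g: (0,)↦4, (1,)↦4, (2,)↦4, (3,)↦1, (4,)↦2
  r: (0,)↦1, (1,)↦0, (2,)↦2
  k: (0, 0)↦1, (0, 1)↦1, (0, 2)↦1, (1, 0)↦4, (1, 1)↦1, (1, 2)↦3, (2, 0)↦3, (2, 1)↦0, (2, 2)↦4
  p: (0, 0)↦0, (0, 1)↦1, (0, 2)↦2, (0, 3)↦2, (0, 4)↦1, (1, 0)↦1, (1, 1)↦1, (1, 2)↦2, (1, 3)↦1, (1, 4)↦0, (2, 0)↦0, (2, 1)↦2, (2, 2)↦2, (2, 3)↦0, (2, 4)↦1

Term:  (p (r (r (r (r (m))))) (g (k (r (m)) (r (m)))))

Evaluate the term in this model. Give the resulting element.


  m = 2
  (r (m)) = r(2,) = 2
  (r (r (m))) = r(2,) = 2
  (r (r (r (m)))) = r(2,) = 2
  (r (r (r (r (m))))) = r(2,) = 2
  m = 2
  (r (m)) = r(2,) = 2
  m = 2
  (r (m)) = r(2,) = 2
  (k (r (m)) (r (m))) = k(2, 2) = 4
  (g (k (r (m)) (r (m)))) = g(4,) = 2
  (p (r (r (r (r (m))))) (g (k (r (m)) (r (m))))) = p(2, 2) = 2

value = 2


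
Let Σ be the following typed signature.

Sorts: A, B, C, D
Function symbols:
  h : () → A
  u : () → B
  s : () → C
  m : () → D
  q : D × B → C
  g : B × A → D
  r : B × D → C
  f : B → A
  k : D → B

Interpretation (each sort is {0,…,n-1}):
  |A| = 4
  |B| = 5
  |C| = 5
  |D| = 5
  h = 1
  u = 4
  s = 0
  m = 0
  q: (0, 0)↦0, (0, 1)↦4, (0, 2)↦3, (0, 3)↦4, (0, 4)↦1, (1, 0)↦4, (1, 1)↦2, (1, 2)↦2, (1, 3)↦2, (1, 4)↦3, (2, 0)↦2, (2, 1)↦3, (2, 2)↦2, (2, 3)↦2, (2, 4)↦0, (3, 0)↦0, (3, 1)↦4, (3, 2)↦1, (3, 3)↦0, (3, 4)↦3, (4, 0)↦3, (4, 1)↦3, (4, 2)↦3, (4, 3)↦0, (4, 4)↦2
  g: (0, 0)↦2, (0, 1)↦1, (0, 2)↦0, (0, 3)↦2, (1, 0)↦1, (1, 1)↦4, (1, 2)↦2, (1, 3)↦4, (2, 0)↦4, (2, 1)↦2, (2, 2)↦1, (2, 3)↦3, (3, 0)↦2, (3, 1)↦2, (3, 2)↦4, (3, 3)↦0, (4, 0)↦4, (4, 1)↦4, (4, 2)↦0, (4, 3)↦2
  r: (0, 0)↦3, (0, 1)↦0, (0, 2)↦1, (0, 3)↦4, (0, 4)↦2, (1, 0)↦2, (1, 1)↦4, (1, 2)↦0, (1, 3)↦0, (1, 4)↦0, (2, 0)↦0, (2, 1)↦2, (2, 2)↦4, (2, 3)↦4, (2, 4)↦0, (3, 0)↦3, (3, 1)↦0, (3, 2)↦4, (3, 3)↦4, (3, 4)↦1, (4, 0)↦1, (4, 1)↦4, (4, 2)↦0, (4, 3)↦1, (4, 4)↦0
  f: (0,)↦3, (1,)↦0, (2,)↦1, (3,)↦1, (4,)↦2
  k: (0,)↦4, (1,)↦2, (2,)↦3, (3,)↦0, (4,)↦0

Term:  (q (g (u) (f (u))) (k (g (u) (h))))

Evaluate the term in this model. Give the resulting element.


  u = 4
  u = 4
  (f (u)) = f(4,) = 2
  (g (u) (f (u))) = g(4, 2) = 0
  u = 4
  h = 1
  (g (u) (h)) = g(4, 1) = 4
  (k (g (u) (h))) = k(4,) = 0
  (q (g (u) (f (u))) (k (g (u) (h)))) = q(0, 0) = 0

value = 0


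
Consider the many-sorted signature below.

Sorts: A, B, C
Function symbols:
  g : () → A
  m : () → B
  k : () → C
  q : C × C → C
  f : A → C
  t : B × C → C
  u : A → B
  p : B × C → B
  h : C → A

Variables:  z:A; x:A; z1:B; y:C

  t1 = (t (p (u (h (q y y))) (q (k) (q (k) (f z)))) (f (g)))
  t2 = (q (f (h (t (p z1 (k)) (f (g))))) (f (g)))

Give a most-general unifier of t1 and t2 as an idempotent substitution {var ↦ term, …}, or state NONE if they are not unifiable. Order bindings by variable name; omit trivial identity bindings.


head clash or occurs-check failure — not unifiable

NONE (not unifiable)


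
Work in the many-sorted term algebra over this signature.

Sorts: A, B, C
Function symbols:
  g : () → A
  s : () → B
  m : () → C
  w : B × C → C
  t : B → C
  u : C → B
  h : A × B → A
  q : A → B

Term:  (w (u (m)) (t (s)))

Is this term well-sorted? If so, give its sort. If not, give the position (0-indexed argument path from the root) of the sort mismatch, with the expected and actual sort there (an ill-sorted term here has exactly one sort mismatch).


    (m) : C
  (u (m)) : B
    (s) : B
  (t (s)) : C
(w (u (m)) (t (s))) : C

well-sorted; sort = C


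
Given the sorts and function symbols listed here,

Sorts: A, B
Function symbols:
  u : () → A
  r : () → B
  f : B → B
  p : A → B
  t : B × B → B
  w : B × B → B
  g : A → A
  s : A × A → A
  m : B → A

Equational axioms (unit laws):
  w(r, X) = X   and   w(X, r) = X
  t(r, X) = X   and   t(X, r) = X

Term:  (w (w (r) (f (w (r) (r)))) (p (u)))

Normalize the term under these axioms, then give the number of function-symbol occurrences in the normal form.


size = 5

1. (w (w (r) (f (w (r) (r)))) (p (u)))  →  (w (f (w (r) (r))) (p (u)))
2. (w (f (w (r) (r))) (p (u)))  →  (w (f (r)) (p (u)))
normal form: (w (f (r)) (p (u)))


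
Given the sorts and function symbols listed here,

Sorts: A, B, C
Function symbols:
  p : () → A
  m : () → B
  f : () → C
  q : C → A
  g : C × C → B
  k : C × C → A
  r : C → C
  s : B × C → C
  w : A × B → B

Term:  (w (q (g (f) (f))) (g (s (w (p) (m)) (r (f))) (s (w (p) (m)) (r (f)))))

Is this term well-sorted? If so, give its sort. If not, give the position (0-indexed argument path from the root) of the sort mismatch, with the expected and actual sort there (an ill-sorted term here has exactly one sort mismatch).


      (f) : C
      (f) : C
    (g (f) (f)) : B
  (q (g (f) (f))) : ✗ arg 0 at [0, 0] has sort B, expected C
        (p) : A
        (m) : B
      (w (p) (m)) : B
        (f) : C
      (r (f)) : C
    (s (w (p) (m)) (r (f))) : C
        (p) : A
        (m) : B
      (w (p) (m)) : B
        (f) : C
      (r (f)) : C
    (s (w (p) (m)) (r (f))) : C
  (g (s (w (p) (m)) (r (f))) (s (w (p) (m)) (r (f)))) : B

ill-sorted at position [0, 0]: expected C, got B


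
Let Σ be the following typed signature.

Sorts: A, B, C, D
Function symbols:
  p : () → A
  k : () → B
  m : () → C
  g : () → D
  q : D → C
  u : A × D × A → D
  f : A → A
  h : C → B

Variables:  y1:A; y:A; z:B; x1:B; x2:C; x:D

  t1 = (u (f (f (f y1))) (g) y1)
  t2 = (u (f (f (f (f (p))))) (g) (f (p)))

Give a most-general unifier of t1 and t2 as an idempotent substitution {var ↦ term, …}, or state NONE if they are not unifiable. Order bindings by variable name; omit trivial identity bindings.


{y1 ↦ (f (p))}


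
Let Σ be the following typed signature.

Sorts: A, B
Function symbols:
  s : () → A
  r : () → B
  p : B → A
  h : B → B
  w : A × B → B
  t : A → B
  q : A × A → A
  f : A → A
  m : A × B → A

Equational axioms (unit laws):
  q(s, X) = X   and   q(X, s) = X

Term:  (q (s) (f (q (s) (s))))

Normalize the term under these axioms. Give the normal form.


1. (q (s) (f (q (s) (s))))  →  (f (q (s) (s)))
2. (f (q (s) (s)))  →  (f (s))

normal form = (f (s))


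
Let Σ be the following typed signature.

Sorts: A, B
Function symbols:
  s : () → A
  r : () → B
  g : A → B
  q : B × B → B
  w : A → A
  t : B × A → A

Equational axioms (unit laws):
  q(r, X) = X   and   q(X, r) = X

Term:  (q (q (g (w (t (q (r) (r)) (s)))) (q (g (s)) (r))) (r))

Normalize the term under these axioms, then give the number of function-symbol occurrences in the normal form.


size = 8

1. (q (q (g (w (t (q (r) (r)) (s)))) (q (g (s)) (r))) (r))  →  (q (g (w (t (q (r) (r)) (s)))) (q (g (s)) (r)))
2. (q (g (w (t (q (r) (r)) (s)))) (q (g (s)) (r)))  →  (q (g (w (t (r) (s)))) (q (g (s)) (r)))
3. (q (g (w (t (r) (s)))) (q (g (s)) (r)))  →  (q (g (w (t (r) (s)))) (g (s)))
normal form: (q (g (w (t (r) (s)))) (g (s)))
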